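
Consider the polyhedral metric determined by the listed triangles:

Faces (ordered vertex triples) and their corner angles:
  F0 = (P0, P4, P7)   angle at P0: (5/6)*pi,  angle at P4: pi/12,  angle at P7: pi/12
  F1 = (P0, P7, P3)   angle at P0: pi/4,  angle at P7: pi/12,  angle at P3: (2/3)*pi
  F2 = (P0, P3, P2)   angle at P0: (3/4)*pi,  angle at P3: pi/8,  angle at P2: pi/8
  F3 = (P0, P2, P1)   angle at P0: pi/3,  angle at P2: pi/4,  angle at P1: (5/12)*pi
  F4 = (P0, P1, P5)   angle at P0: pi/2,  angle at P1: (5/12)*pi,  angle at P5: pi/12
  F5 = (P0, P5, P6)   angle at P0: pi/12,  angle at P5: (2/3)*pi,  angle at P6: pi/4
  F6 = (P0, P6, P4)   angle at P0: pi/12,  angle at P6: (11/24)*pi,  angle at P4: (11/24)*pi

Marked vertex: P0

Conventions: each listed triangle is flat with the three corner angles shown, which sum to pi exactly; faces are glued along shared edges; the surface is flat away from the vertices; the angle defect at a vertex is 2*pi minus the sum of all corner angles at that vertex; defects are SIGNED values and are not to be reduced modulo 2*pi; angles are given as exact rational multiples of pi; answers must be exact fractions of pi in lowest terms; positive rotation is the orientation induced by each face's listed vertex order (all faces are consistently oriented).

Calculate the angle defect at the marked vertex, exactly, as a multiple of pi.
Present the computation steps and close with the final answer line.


Sum of corner angles at P0: (17/6)*pi
defect = 2*pi - (17/6)*pi

Answer: defect(P0) = (-5/6)*pi


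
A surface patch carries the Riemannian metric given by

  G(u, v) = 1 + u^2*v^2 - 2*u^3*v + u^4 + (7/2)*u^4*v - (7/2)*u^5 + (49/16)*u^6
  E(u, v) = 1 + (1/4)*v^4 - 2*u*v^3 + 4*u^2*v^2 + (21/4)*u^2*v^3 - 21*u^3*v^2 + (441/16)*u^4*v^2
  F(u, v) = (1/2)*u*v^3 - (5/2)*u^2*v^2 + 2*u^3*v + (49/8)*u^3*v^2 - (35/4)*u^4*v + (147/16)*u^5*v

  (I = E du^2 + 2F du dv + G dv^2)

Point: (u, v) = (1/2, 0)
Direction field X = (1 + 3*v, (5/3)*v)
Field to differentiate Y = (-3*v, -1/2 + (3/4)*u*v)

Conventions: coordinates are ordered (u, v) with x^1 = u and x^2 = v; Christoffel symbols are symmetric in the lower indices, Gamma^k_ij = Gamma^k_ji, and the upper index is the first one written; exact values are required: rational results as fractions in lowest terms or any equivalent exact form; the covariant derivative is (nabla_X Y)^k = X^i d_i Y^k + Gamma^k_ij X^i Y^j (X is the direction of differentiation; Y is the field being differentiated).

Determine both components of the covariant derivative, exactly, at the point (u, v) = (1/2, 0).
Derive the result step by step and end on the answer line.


E = 1, F = 0, G = 1025/1024 at the point
E_u = 0, E_v = 0, F_u = 0, F_v = -5/512, G_u = -5/256, G_v = -1/32
EG - F^2 = 1025/1024;  g^inv = (1024/1025) * [[1025/1024, 0], [0, 1]]
first-kind symbols [ij,l] = (1/2)(d_i g_jl + d_j g_il - d_l g_ij): [uu,u] = E_u/2 = 0, [uu,v] = F_u - E_v/2 = 0, [uv,u] = E_v/2 = 0, [uv,v] = G_u/2 = -5/512, [vv,u] = F_v - G_u/2 = 0, [vv,v] = G_v/2 = -1/64
Gamma^u_ij = (G*[ij,u] - F*[ij,v])/(EG - F^2), Gamma^v_ij = (E*[ij,v] - F*[ij,u])/(EG - F^2)
Gamma_uuu = 0, Gamma_uuv = 0, Gamma_uvv = 0, Gamma_vuu = 0, Gamma_vuv = -2/205, Gamma_vvv = -16/1025
X = (1, 0), Y = (0, -1/2) at the point

Answer: (nabla_X Y)^u = 0, (nabla_X Y)^v = 1/205


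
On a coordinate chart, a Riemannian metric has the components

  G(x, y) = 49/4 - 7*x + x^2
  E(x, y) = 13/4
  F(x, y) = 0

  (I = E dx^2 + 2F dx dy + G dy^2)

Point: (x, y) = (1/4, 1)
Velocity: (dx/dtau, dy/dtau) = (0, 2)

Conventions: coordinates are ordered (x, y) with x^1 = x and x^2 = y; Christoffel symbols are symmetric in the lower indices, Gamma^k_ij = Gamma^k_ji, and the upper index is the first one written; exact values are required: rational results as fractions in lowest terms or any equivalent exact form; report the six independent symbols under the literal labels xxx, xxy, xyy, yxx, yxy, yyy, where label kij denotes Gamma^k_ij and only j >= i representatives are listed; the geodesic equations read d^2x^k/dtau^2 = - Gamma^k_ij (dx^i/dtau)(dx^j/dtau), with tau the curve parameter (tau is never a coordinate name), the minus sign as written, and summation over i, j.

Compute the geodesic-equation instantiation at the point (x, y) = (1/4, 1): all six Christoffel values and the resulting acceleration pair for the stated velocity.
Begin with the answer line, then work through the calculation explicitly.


Answer: Gamma_xxx = 0, Gamma_xxy = 0, Gamma_xyy = 1, Gamma_yxx = 0, Gamma_yxy = -4/13, Gamma_yyy = 0; accelerations (d^2x/dtau^2, d^2y/dtau^2) = (-4, 0)

E = 13/4, F = 0, G = 169/16 at the point
E_x = 0, E_y = 0, F_x = 0, F_y = 0, G_x = -13/2, G_y = 0
EG - F^2 = 2197/64;  g^inv = (64/2197) * [[169/16, 0], [0, 13/4]]
first-kind symbols [ij,l] = (1/2)(d_i g_jl + d_j g_il - d_l g_ij): [xx,x] = E_x/2 = 0, [xx,y] = F_x - E_y/2 = 0, [xy,x] = E_y/2 = 0, [xy,y] = G_x/2 = -13/4, [yy,x] = F_y - G_x/2 = 13/4, [yy,y] = G_y/2 = 0
Gamma^x_ij = (G*[ij,x] - F*[ij,y])/(EG - F^2), Gamma^y_ij = (E*[ij,y] - F*[ij,x])/(EG - F^2)
Gamma_xxx = 0, Gamma_xxy = 0, Gamma_xyy = 1, Gamma_yxx = 0, Gamma_yxy = -4/13, Gamma_yyy = 0
d^2x/dtau^2 = -(Gamma_xxx*(0)^2 + 2*Gamma_xxy*(0)*(2) + Gamma_xyy*(2)^2) = -4
d^2y/dtau^2 = -(Gamma_yxx*(0)^2 + 2*Gamma_yxy*(0)*(2) + Gamma_yyy*(2)^2) = 0


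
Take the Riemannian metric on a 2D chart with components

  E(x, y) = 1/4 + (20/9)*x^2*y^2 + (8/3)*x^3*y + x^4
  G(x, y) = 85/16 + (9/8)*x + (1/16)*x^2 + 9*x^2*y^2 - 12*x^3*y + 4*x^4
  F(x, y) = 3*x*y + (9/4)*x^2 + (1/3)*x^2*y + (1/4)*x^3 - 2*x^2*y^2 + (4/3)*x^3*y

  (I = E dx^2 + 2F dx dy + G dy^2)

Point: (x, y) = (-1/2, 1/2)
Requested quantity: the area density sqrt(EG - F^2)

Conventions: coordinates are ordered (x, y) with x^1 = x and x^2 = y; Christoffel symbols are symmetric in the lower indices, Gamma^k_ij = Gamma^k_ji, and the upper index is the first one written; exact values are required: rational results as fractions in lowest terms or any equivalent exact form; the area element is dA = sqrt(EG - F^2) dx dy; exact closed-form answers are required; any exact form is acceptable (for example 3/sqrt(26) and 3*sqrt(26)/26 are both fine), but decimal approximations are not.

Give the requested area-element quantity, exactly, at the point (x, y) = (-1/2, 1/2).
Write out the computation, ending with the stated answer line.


E = 41/144, F = -37/96, G = 405/64; EG - F^2 = 3809/2304

Answer: sqrt(EG - F^2) = sqrt(3809)/48


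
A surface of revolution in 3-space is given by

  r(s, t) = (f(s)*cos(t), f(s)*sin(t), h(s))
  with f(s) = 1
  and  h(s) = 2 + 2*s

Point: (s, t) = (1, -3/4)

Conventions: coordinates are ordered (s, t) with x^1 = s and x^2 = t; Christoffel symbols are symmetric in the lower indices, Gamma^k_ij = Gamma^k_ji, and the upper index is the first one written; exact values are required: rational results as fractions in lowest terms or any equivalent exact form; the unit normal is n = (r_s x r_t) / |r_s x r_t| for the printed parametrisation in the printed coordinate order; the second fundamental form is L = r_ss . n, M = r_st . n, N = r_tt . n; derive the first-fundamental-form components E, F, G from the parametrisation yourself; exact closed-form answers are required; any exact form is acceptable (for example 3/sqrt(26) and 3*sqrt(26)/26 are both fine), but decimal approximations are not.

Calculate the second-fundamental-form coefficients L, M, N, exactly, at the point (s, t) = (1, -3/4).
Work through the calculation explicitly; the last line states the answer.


f = 1, f' = 0, f'' = 0, h' = 2, h'' = 0
E = 4, F = 0, G = 1; answer radicand W^2 = 4
unnormalised second-form numerators: l = 0, m = 0, n = 2; L = l/sqrt(4), and similarly M = m/sqrt(W^2), N = n/sqrt(W^2)

Answer: L = 0, M = 0, N = 1


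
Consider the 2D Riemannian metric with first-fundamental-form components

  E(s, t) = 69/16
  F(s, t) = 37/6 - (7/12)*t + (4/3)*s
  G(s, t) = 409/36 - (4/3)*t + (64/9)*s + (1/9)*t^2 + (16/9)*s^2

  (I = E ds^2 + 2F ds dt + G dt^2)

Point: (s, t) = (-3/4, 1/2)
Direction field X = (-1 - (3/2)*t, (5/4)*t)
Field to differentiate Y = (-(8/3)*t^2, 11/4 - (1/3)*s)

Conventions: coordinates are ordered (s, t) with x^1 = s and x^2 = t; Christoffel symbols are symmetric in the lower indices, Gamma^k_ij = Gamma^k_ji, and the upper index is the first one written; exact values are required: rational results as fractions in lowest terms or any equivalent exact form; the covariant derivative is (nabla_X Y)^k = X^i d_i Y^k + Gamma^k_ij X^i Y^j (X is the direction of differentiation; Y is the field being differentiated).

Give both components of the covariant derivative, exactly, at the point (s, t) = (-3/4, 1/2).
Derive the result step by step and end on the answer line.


E = 69/16, F = 39/8, G = 115/18 at the point
E_s = 0, E_t = 0, F_s = 4/3, F_t = -7/12, G_s = 40/9, G_t = -11/9
EG - F^2 = 727/192;  g^inv = (192/727) * [[115/18, -39/8], [-39/8, 69/16]]
first-kind symbols [ij,l] = (1/2)(d_i g_jl + d_j g_il - d_l g_ij): [ss,s] = E_s/2 = 0, [ss,t] = F_s - E_t/2 = 4/3, [st,s] = E_t/2 = 0, [st,t] = G_s/2 = 20/9, [tt,s] = F_t - G_s/2 = -101/36, [tt,t] = G_t/2 = -11/18
Gamma^s_ij = (G*[ij,s] - F*[ij,t])/(EG - F^2), Gamma^t_ij = (E*[ij,t] - F*[ij,s])/(EG - F^2)
Gamma_sss = -1248/727, Gamma_sst = -2080/727, Gamma_stt = -77476/19629, Gamma_tss = 1104/727, Gamma_tst = 1840/727, Gamma_ttt = 2120/727
X = (-7/4, 5/8), Y = (-2/3, 3) at the point

Answer: (nabla_X Y)^s = 67297/13086, (nabla_X Y)^t = -56875/8724


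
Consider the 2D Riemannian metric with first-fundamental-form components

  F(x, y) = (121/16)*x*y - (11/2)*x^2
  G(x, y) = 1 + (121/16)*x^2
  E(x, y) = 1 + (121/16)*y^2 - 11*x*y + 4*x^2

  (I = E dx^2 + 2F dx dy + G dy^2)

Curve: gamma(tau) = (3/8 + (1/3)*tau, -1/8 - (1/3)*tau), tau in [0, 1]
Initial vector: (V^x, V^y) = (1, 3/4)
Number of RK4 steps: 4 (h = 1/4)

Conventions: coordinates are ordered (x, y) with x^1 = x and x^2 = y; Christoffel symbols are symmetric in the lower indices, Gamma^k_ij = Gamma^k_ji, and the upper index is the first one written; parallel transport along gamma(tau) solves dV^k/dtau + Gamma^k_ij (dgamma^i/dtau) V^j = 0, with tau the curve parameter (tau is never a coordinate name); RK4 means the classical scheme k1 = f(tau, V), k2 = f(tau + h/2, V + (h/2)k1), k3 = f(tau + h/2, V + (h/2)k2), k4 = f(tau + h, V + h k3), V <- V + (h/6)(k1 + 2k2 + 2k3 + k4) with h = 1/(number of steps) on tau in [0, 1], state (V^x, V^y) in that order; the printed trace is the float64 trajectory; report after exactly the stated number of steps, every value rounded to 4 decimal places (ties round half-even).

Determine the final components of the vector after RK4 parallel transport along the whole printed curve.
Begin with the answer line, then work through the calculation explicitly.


Answer: V^x = 0.8168, V^y = 0.9006

gamma'(tau) = (1/3, -1/3); f(tau, V)^k = -Gamma^k_ij(gamma(tau)) gamma'^i(tau) V^j; h = 1/4; intermediate values shown to 6 dp
curve data and Christoffel symbols at the stage parameters:
  tau = 0.000000: gamma = (0.375000, -0.125000), gamma' = (0.333333, -0.333333); Gamma_xxx = 0.671061, Gamma_xxy = -0.922708, Gamma_xyy = 0.000000, Gamma_yxx = -0.632714, Gamma_yxy = 0.869982, Gamma_yyy = 0.000000
  tau = 0.125000: gamma = (0.416667, -0.166667), gamma' = (0.333333, -0.333333); Gamma_xxx = 0.648861, Gamma_xxy = -0.892184, Gamma_xyy = 0.000000, Gamma_yxx = -0.575602, Gamma_yxy = 0.791453, Gamma_yyy = 0.000000
  tau = 0.250000: gamma = (0.458333, -0.208333), gamma' = (0.333333, -0.333333); Gamma_xxx = 0.619690, Gamma_xxy = -0.852074, Gamma_xyy = 0.000000, Gamma_yxx = -0.524353, Gamma_yxy = 0.720986, Gamma_yyy = 0.000000
  tau = 0.375000: gamma = (0.500000, -0.250000), gamma' = (0.333333, -0.333333); Gamma_xxx = 0.588155, Gamma_xxy = -0.808713, Gamma_xyy = 0.000000, Gamma_yxx = -0.479238, Gamma_yxy = 0.658952, Gamma_yyy = 0.000000
  tau = 0.500000: gamma = (0.541667, -0.291667), gamma' = (0.333333, -0.333333); Gamma_xxx = 0.556691, Gamma_xxy = -0.765450, Gamma_xyy = 0.000000, Gamma_yxx = -0.439817, Gamma_yxy = 0.604748, Gamma_yyy = 0.000000
  tau = 0.625000: gamma = (0.583333, -0.333333), gamma' = (0.333333, -0.333333); Gamma_xxx = 0.526518, Gamma_xxy = -0.723962, Gamma_xyy = 0.000000, Gamma_yxx = -0.405419, Gamma_yxy = 0.557451, Gamma_yyy = 0.000000
  tau = 0.750000: gamma = (0.625000, -0.375000), gamma' = (0.333333, -0.333333); Gamma_xxx = 0.498187, Gamma_xxy = -0.685007, Gamma_xyy = 0.000000, Gamma_yxx = -0.375347, Gamma_yxy = 0.516102, Gamma_yyy = 0.000000
  tau = 0.875000: gamma = (0.666667, -0.416667), gamma' = (0.333333, -0.333333); Gamma_xxx = 0.471891, Gamma_xxy = -0.648850, Gamma_xyy = 0.000000, Gamma_yxx = -0.348961, Gamma_yxy = 0.479822, Gamma_yyy = 0.000000
  tau = 1.000000: gamma = (0.708333, -0.458333), gamma' = (0.333333, -0.333333); Gamma_xxx = 0.447630, Gamma_xxy = -0.615491, Gamma_xyy = 0.000000, Gamma_yxx = -0.325707, Gamma_yxy = 0.447847, Gamma_yyy = 0.000000
step 0: V^x = 1.0000, V^y = 0.7500
step 1: k1 = (-0.300579, 0.283403), k2 = (-0.260800, 0.231355), k3 = (-0.265289, 0.235337), k4 = (-0.228322, 0.193196); V <- V + (h/6)(k1 + 2k2 + 2k3 + k4): V^x = 0.9341, V^y = 0.8087
step 2: k1 = (-0.228564, 0.193401), k2 = (-0.197113, 0.160611), k3 = (-0.200048, 0.163002), k4 = (-0.172889, 0.136592); V <- V + (h/6)(k1 + 2k2 + 2k3 + k4): V^x = 0.8843, V^y = 0.8495
step 3: k1 = (-0.172981, 0.136664), k2 = (-0.150470, 0.115862), k3 = (-0.152270, 0.117248), k4 = (-0.133095, 0.100277); V <- V + (h/6)(k1 + 2k2 + 2k3 + k4): V^x = 0.8463, V^y = 0.8788
step 4: k1 = (-0.133132, 0.100305), k2 = (-0.117176, 0.086651), k3 = (-0.118290, 0.087475), k4 = (-0.104655, 0.076150); V <- V + (h/6)(k1 + 2k2 + 2k3 + k4): V^x = 0.8168, V^y = 0.9006


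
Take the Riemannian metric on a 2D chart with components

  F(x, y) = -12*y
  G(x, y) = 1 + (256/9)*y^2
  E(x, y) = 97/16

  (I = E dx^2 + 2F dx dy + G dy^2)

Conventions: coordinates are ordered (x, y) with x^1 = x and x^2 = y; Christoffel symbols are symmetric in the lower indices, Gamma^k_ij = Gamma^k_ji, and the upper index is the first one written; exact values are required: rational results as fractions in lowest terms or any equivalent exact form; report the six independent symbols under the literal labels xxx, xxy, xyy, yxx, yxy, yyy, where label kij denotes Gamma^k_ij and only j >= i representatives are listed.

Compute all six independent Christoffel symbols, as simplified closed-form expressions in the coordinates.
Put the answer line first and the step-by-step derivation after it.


Answer: Gamma_xxx = 0, Gamma_xxy = 0, Gamma_xyy = -1728/(4096*y^2 + 873), Gamma_yxx = 0, Gamma_yxy = 0, Gamma_yyy = 4096*y/(4096*y^2 + 873)

E = 97/16; F = -12*y; G = 1 + (256/9)*y^2
Gamma^k_ij = (1/2) g^{kl} (d_i g_jl + d_j g_il - d_l g_ij), with g^inv = (1/(EG-F^2)) [[G, -F], [-F, E]]
first partials: E_x = 0, E_y = 0, F_x = 0, F_y = -12, G_x = 0, G_y = (512/9)*y
D = EG - F^2 = 97/16 + (256/9)*y^2
expanded: Gamma^x_xx = (G E_x - 2F F_x + F E_y)/(2D), Gamma^x_xy = (G E_y - F G_x)/(2D), Gamma^x_yy = (2G F_y - G G_x - F G_y)/(2D), Gamma^y_xx = (2E F_x - E E_y - F E_x)/(2D), Gamma^y_xy = (E G_x - F E_y)/(2D), Gamma^y_yy = (E G_y - 2F F_y + F G_x)/(2D); substitute and cancel common factors


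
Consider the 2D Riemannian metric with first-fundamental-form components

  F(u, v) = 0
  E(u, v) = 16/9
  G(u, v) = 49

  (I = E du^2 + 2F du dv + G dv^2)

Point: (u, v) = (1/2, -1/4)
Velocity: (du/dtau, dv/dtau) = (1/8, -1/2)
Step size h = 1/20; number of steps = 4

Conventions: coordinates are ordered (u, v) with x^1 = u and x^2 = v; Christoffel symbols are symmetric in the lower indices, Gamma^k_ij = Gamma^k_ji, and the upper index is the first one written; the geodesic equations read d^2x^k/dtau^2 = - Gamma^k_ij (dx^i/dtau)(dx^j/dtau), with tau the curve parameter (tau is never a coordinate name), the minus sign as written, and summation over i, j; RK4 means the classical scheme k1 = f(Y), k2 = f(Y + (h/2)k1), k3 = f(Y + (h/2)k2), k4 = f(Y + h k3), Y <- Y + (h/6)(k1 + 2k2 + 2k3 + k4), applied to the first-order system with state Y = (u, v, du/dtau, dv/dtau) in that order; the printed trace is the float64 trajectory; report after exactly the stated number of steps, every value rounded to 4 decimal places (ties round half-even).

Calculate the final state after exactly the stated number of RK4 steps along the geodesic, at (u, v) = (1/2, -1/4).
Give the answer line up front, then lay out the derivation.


Answer: u = 0.5250, v = -0.3500, du/dtau = 0.1250, dv/dtau = -0.5000

f(Y) = (du/dtau, dv/dtau, -Gamma^u_ij Y'^i Y'^j, -Gamma^v_ij Y'^i Y'^j) with the Gammas evaluated at the stage position; h = 0.050000; intermediate values shown to 6 dp
step 0: u = 0.5000, v = -0.2500, du/dtau = 0.1250, dv/dtau = -0.5000
step 1:
  k1: at (u, v) = (0.500000, -0.250000), (du/dtau, dv/dtau) = (0.125000, -0.500000); Gamma_uuu = 0.000000, Gamma_uuv = 0.000000, Gamma_uvv = 0.000000, Gamma_vuu = 0.000000, Gamma_vuv = 0.000000, Gamma_vvv = 0.000000; k1 = (0.125000, -0.500000, 0.000000, 0.000000)
  k2: at (u, v) = (0.503125, -0.262500), (du/dtau, dv/dtau) = (0.125000, -0.500000); Gamma_uuu = 0.000000, Gamma_uuv = 0.000000, Gamma_uvv = 0.000000, Gamma_vuu = 0.000000, Gamma_vuv = 0.000000, Gamma_vvv = 0.000000; k2 = (0.125000, -0.500000, 0.000000, 0.000000)
  k3: at (u, v) = (0.503125, -0.262500), (du/dtau, dv/dtau) = (0.125000, -0.500000); Gamma_uuu = 0.000000, Gamma_uuv = 0.000000, Gamma_uvv = 0.000000, Gamma_vuu = 0.000000, Gamma_vuv = 0.000000, Gamma_vvv = 0.000000; k3 = (0.125000, -0.500000, 0.000000, 0.000000)
  k4: at (u, v) = (0.506250, -0.275000), (du/dtau, dv/dtau) = (0.125000, -0.500000); Gamma_uuu = 0.000000, Gamma_uuv = 0.000000, Gamma_uvv = 0.000000, Gamma_vuu = 0.000000, Gamma_vuv = 0.000000, Gamma_vvv = 0.000000; k4 = (0.125000, -0.500000, 0.000000, 0.000000)
  Y <- Y + (h/6)(k1 + 2k2 + 2k3 + k4): u = 0.5062, v = -0.2750, du/dtau = 0.1250, dv/dtau = -0.5000
step 2:
  k1: at (u, v) = (0.506250, -0.275000), (du/dtau, dv/dtau) = (0.125000, -0.500000); Gamma_uuu = 0.000000, Gamma_uuv = 0.000000, Gamma_uvv = 0.000000, Gamma_vuu = 0.000000, Gamma_vuv = 0.000000, Gamma_vvv = 0.000000; k1 = (0.125000, -0.500000, 0.000000, 0.000000)
  k2: at (u, v) = (0.509375, -0.287500), (du/dtau, dv/dtau) = (0.125000, -0.500000); Gamma_uuu = 0.000000, Gamma_uuv = 0.000000, Gamma_uvv = 0.000000, Gamma_vuu = 0.000000, Gamma_vuv = 0.000000, Gamma_vvv = 0.000000; k2 = (0.125000, -0.500000, 0.000000, 0.000000)
  k3: at (u, v) = (0.509375, -0.287500), (du/dtau, dv/dtau) = (0.125000, -0.500000); Gamma_uuu = 0.000000, Gamma_uuv = 0.000000, Gamma_uvv = 0.000000, Gamma_vuu = 0.000000, Gamma_vuv = 0.000000, Gamma_vvv = 0.000000; k3 = (0.125000, -0.500000, 0.000000, 0.000000)
  k4: at (u, v) = (0.512500, -0.300000), (du/dtau, dv/dtau) = (0.125000, -0.500000); Gamma_uuu = 0.000000, Gamma_uuv = 0.000000, Gamma_uvv = 0.000000, Gamma_vuu = 0.000000, Gamma_vuv = 0.000000, Gamma_vvv = 0.000000; k4 = (0.125000, -0.500000, 0.000000, 0.000000)
  Y <- Y + (h/6)(k1 + 2k2 + 2k3 + k4): u = 0.5125, v = -0.3000, du/dtau = 0.1250, dv/dtau = -0.5000
step 3:
  k1: at (u, v) = (0.512500, -0.300000), (du/dtau, dv/dtau) = (0.125000, -0.500000); Gamma_uuu = 0.000000, Gamma_uuv = 0.000000, Gamma_uvv = 0.000000, Gamma_vuu = 0.000000, Gamma_vuv = 0.000000, Gamma_vvv = 0.000000; k1 = (0.125000, -0.500000, 0.000000, 0.000000)
  k2: at (u, v) = (0.515625, -0.312500), (du/dtau, dv/dtau) = (0.125000, -0.500000); Gamma_uuu = 0.000000, Gamma_uuv = 0.000000, Gamma_uvv = 0.000000, Gamma_vuu = 0.000000, Gamma_vuv = 0.000000, Gamma_vvv = 0.000000; k2 = (0.125000, -0.500000, 0.000000, 0.000000)
  k3: at (u, v) = (0.515625, -0.312500), (du/dtau, dv/dtau) = (0.125000, -0.500000); Gamma_uuu = 0.000000, Gamma_uuv = 0.000000, Gamma_uvv = 0.000000, Gamma_vuu = 0.000000, Gamma_vuv = 0.000000, Gamma_vvv = 0.000000; k3 = (0.125000, -0.500000, 0.000000, 0.000000)
  k4: at (u, v) = (0.518750, -0.325000), (du/dtau, dv/dtau) = (0.125000, -0.500000); Gamma_uuu = 0.000000, Gamma_uuv = 0.000000, Gamma_uvv = 0.000000, Gamma_vuu = 0.000000, Gamma_vuv = 0.000000, Gamma_vvv = 0.000000; k4 = (0.125000, -0.500000, 0.000000, 0.000000)
  Y <- Y + (h/6)(k1 + 2k2 + 2k3 + k4): u = 0.5187, v = -0.3250, du/dtau = 0.1250, dv/dtau = -0.5000
step 4:
  k1: at (u, v) = (0.518750, -0.325000), (du/dtau, dv/dtau) = (0.125000, -0.500000); Gamma_uuu = 0.000000, Gamma_uuv = 0.000000, Gamma_uvv = 0.000000, Gamma_vuu = 0.000000, Gamma_vuv = 0.000000, Gamma_vvv = 0.000000; k1 = (0.125000, -0.500000, 0.000000, 0.000000)
  k2: at (u, v) = (0.521875, -0.337500), (du/dtau, dv/dtau) = (0.125000, -0.500000); Gamma_uuu = 0.000000, Gamma_uuv = 0.000000, Gamma_uvv = 0.000000, Gamma_vuu = 0.000000, Gamma_vuv = 0.000000, Gamma_vvv = 0.000000; k2 = (0.125000, -0.500000, 0.000000, 0.000000)
  k3: at (u, v) = (0.521875, -0.337500), (du/dtau, dv/dtau) = (0.125000, -0.500000); Gamma_uuu = 0.000000, Gamma_uuv = 0.000000, Gamma_uvv = 0.000000, Gamma_vuu = 0.000000, Gamma_vuv = 0.000000, Gamma_vvv = 0.000000; k3 = (0.125000, -0.500000, 0.000000, 0.000000)
  k4: at (u, v) = (0.525000, -0.350000), (du/dtau, dv/dtau) = (0.125000, -0.500000); Gamma_uuu = 0.000000, Gamma_uuv = 0.000000, Gamma_uvv = 0.000000, Gamma_vuu = 0.000000, Gamma_vuv = 0.000000, Gamma_vvv = 0.000000; k4 = (0.125000, -0.500000, 0.000000, 0.000000)
  Y <- Y + (h/6)(k1 + 2k2 + 2k3 + k4): u = 0.5250, v = -0.3500, du/dtau = 0.1250, dv/dtau = -0.5000


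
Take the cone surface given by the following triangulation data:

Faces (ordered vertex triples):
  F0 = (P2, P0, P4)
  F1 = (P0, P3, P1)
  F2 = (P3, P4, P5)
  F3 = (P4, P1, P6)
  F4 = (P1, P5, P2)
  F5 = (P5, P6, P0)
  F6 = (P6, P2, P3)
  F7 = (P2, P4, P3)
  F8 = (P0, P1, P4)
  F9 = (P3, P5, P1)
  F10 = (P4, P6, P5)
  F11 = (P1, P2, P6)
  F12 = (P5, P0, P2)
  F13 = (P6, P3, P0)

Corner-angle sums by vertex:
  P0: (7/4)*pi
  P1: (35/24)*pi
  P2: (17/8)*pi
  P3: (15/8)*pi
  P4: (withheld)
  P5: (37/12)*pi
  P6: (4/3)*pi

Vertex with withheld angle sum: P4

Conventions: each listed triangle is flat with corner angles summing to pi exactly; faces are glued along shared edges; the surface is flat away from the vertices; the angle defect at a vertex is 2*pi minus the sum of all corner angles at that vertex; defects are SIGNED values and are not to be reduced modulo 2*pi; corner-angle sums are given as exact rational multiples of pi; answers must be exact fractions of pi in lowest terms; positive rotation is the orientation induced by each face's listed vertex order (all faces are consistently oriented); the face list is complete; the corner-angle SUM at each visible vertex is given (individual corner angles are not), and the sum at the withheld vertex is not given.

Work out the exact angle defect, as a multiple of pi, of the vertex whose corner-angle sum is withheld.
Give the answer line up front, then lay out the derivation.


Answer: defect(P4) = (-3/8)*pi

V = 7, E = 21, F = 14; chi = V - E + F = 0
Gauss-Bonnet: total defect = 2*pi*chi = 0; visible defects sum to (3/8)*pi


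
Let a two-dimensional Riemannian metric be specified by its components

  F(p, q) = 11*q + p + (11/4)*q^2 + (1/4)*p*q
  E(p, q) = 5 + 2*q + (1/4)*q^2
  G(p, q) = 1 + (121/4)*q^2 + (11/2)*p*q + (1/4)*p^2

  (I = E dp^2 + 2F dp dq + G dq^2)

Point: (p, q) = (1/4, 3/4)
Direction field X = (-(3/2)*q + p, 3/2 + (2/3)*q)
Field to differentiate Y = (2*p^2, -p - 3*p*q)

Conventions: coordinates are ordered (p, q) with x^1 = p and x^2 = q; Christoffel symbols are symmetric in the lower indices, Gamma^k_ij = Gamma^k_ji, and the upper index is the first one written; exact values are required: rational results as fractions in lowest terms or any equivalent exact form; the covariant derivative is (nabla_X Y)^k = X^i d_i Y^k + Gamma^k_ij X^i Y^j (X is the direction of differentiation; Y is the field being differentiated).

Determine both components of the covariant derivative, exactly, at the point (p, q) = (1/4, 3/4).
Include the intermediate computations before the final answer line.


E = 425/64, F = 323/32, G = 305/16 at the point
E_p = 0, E_q = 19/8, F_p = 19/16, F_q = 243/16, G_p = 17/4, G_q = 187/4
EG - F^2 = 1581/64;  g^inv = (64/1581) * [[305/16, -323/32], [-323/32, 425/64]]
first-kind symbols [ij,l] = (1/2)(d_i g_jl + d_j g_il - d_l g_ij): [pp,p] = E_p/2 = 0, [pp,q] = F_p - E_q/2 = 0, [pq,p] = E_q/2 = 19/16, [pq,q] = G_p/2 = 17/8, [qq,p] = F_q - G_p/2 = 209/16, [qq,q] = G_q/2 = 187/8
Gamma^p_ij = (G*[ij,p] - F*[ij,q])/(EG - F^2), Gamma^q_ij = (E*[ij,q] - F*[ij,p])/(EG - F^2)
Gamma_ppp = 0, Gamma_ppq = 76/1581, Gamma_pqq = 836/1581, Gamma_qpp = 0, Gamma_qpq = 8/93, Gamma_qqq = 88/93
X = (-7/8, 2), Y = (1/8, -13/16) at the point

Answer: (nabla_X Y)^p = -85403/50592, (nabla_X Y)^q = -331/2976


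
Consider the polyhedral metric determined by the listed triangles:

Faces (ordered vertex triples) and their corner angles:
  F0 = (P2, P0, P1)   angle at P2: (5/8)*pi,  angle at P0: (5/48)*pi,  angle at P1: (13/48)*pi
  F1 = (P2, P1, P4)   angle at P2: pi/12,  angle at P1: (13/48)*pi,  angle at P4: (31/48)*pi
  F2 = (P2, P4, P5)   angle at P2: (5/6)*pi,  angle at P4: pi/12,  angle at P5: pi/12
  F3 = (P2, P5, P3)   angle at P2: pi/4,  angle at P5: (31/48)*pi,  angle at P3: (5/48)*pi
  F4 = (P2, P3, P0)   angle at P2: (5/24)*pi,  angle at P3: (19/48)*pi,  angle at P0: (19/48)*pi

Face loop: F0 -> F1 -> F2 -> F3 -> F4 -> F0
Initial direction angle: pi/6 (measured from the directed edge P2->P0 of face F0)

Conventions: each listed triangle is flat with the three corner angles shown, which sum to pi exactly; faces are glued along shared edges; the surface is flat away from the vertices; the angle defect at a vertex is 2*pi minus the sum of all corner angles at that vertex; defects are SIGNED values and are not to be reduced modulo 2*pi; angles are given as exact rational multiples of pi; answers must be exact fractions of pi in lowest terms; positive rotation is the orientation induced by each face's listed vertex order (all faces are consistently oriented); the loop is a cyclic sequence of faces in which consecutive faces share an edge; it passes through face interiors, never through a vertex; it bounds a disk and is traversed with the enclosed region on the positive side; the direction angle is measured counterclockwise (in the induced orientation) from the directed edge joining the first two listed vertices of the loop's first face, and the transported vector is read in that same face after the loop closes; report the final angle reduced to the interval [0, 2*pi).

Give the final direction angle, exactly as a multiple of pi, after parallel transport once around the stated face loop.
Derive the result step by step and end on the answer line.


enclosed vertex P2: corner angles sum to 2*pi, defect = 2*pi - 2*pi = 0
summing the enclosed defects onto the initial angle, mod 2*pi in the induced orientation:
final angle = pi/6 + 0 = pi/6 (mod 2*pi)

Answer: final direction angle = pi/6


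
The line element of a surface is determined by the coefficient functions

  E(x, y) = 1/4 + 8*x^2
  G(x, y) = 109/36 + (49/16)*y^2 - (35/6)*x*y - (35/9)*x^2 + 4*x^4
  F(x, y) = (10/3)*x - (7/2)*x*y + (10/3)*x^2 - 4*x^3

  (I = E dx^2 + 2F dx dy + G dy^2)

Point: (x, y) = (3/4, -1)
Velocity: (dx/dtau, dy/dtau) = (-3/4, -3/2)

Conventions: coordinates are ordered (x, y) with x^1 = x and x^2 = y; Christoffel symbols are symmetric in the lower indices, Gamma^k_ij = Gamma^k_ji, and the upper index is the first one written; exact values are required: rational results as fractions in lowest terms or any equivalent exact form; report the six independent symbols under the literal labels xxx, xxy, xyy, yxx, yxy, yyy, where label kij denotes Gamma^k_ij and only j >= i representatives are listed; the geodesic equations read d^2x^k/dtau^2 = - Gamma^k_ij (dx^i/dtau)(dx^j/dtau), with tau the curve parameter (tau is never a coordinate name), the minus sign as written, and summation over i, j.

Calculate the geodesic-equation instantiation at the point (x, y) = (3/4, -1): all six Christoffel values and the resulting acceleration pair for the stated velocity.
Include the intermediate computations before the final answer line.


E = 19/4, F = 85/16, G = 5497/576 at the point
E_x = 12, E_y = 0, F_x = 61/12, F_y = -21/8, G_x = 27/4, G_y = -21/2
EG - F^2 = 19709/1152;  g^inv = (1152/19709) * [[5497/576, -85/16], [-85/16, 19/4]]
first-kind symbols [ij,l] = (1/2)(d_i g_jl + d_j g_il - d_l g_ij): [xx,x] = E_x/2 = 6, [xx,y] = F_x - E_y/2 = 61/12, [xy,x] = E_y/2 = 0, [xy,y] = G_x/2 = 27/8, [yy,x] = F_y - G_x/2 = -6, [yy,y] = G_y/2 = -21/4
Gamma^x_ij = (G*[ij,x] - F*[ij,y])/(EG - F^2), Gamma^y_ij = (E*[ij,y] - F*[ij,x])/(EG - F^2)
Gamma_xxx = 34854/19709, Gamma_xxy = -20655/19709, Gamma_xyy = -33834/19709, Gamma_yxx = -8904/19709, Gamma_yxy = 18468/19709, Gamma_yyy = 7992/19709
d^2x/dtau^2 = -(Gamma_xxx*(-3/4)^2 + 2*Gamma_xxy*(-3/4)*(-3/2) + Gamma_xyy*(-3/2)^2) = 823959/157672
d^2y/dtau^2 = -(Gamma_yxx*(-3/4)^2 + 2*Gamma_yxy*(-3/4)*(-3/2) + Gamma_yyy*(-3/2)^2) = -109053/39418

Answer: Gamma_xxx = 34854/19709, Gamma_xxy = -20655/19709, Gamma_xyy = -33834/19709, Gamma_yxx = -8904/19709, Gamma_yxy = 18468/19709, Gamma_yyy = 7992/19709; accelerations (d^2x/dtau^2, d^2y/dtau^2) = (823959/157672, -109053/39418)


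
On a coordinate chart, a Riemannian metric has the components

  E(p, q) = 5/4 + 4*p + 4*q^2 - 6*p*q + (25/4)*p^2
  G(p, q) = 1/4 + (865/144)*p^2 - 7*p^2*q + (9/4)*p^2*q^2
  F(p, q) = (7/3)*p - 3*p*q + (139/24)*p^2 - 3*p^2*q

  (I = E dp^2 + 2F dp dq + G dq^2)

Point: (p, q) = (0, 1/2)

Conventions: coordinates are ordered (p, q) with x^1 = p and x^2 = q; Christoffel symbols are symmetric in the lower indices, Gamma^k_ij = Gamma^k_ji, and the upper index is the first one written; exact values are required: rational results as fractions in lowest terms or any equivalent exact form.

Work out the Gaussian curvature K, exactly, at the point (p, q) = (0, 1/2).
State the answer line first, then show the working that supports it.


Answer: K = -398/27

E = 9/4, F = 0, G = 1/4, EG - F^2 = 9/16 at the point
E_p = 1, E_q = 4, F_p = 5/6, F_q = 0, G_p = 0, G_q = 0
E_qq = 8, F_pq = -3, G_pp = 221/36
Brioschi: K = (det M1 - det M2) / (EG - F^2)^2 with the standard first/second-derivative matrices M1, M2.
M1 = [[-E_qq/2 + F_pq - G_pp/2, E_p/2, F_p - E_q/2], [F_q - G_p/2, E, F], [G_q/2, F, G]] = [[-725/72, 1/2, -7/6], [0, 9/4, 0], [0, 0, 1/4]]; det M1 = -725/128
M2 = [[0, E_q/2, G_p/2], [E_q/2, E, F], [G_p/2, F, G]] = [[0, 2, 0], [2, 9/4, 0], [0, 0, 1/4]]; det M2 = -1
det M1 - det M2 = -597/128; K = -597/128 / (9/16)^2 = -398/27


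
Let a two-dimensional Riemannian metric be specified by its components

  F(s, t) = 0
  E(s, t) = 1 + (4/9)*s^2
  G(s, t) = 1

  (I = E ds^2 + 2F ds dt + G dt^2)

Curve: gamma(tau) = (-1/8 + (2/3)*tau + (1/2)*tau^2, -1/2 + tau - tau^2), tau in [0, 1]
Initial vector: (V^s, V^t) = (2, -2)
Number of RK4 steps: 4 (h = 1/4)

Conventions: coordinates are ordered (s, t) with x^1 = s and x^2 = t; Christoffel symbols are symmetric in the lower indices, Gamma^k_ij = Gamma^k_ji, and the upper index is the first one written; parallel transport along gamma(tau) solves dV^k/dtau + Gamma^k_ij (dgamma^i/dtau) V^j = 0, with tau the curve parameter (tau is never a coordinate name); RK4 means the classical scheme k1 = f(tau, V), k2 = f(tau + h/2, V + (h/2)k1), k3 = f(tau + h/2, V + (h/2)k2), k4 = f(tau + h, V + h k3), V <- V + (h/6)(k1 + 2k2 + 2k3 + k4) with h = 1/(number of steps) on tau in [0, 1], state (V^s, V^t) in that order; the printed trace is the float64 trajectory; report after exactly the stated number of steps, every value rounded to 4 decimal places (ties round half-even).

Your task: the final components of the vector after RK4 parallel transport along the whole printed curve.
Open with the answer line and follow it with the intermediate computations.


Answer: V^s = 1.6484, V^t = -2.0000

gamma'(tau) = (2/3 + tau, 1 - 2*tau); f(tau, V)^k = -Gamma^k_ij(gamma(tau)) gamma'^i(tau) V^j; h = 1/4; intermediate values shown to 6 dp
curve data and Christoffel symbols at the stage parameters:
  tau = 0.000000: gamma = (-0.125000, -0.500000), gamma' = (0.666667, 1.000000); Gamma_sss = -0.055172, Gamma_sst = 0.000000, Gamma_stt = 0.000000, Gamma_tss = 0.000000, Gamma_tst = 0.000000, Gamma_ttt = 0.000000
  tau = 0.125000: gamma = (-0.033854, -0.390625), gamma' = (0.791667, 0.750000); Gamma_sss = -0.015039, Gamma_sst = 0.000000, Gamma_stt = 0.000000, Gamma_tss = 0.000000, Gamma_tst = 0.000000, Gamma_ttt = 0.000000
  tau = 0.250000: gamma = (0.072917, -0.312500), gamma' = (0.916667, 0.500000); Gamma_sss = 0.032331, Gamma_sst = 0.000000, Gamma_stt = 0.000000, Gamma_tss = 0.000000, Gamma_tst = 0.000000, Gamma_ttt = 0.000000
  tau = 0.375000: gamma = (0.195312, -0.265625), gamma' = (1.041667, 0.250000); Gamma_sss = 0.085358, Gamma_sst = 0.000000, Gamma_stt = 0.000000, Gamma_tss = 0.000000, Gamma_tst = 0.000000, Gamma_ttt = 0.000000
  tau = 0.500000: gamma = (0.333333, -0.250000), gamma' = (1.166667, 0.000000); Gamma_sss = 0.141176, Gamma_sst = 0.000000, Gamma_stt = 0.000000, Gamma_tss = 0.000000, Gamma_tst = 0.000000, Gamma_ttt = 0.000000
  tau = 0.625000: gamma = (0.486979, -0.265625), gamma' = (1.291667, -0.250000); Gamma_sss = 0.195798, Gamma_sst = 0.000000, Gamma_stt = 0.000000, Gamma_tss = 0.000000, Gamma_tst = 0.000000, Gamma_ttt = 0.000000
  tau = 0.750000: gamma = (0.656250, -0.312500), gamma' = (1.416667, -0.500000); Gamma_sss = 0.244809, Gamma_sst = 0.000000, Gamma_stt = 0.000000, Gamma_tss = 0.000000, Gamma_tst = 0.000000, Gamma_ttt = 0.000000
  tau = 0.875000: gamma = (0.841146, -0.390625), gamma' = (1.541667, -0.750000); Gamma_sss = 0.284409, Gamma_sst = 0.000000, Gamma_stt = 0.000000, Gamma_tss = 0.000000, Gamma_tst = 0.000000, Gamma_ttt = 0.000000
  tau = 1.000000: gamma = (1.041667, -0.500000), gamma' = (1.666667, -1.000000); Gamma_sss = 0.312337, Gamma_sst = 0.000000, Gamma_stt = 0.000000, Gamma_tss = 0.000000, Gamma_tst = 0.000000, Gamma_ttt = 0.000000
step 0: V^s = 2.0000, V^t = -2.0000
step 1: k1 = (0.073563, 0.000000), k2 = (0.023921, 0.000000), k3 = (0.023847, 0.000000), k4 = (-0.059450, 0.000000); V <- V + (h/6)(k1 + 2k2 + 2k3 + k4): V^s = 2.0046, V^t = -2.0000
step 2: k1 = (-0.059409, 0.000000), k2 = (-0.177576, 0.000000), k3 = (-0.176263, 0.000000), k4 = (-0.322906, 0.000000); V <- V + (h/6)(k1 + 2k2 + 2k3 + k4): V^s = 1.9592, V^t = -2.0000
step 3: k1 = (-0.322684, 0.000000), k2 = (-0.485280, 0.000000), k3 = (-0.480140, 0.000000), k4 = (-0.637829, 0.000000); V <- V + (h/6)(k1 + 2k2 + 2k3 + k4): V^s = 1.8387, V^t = -2.0000
step 4: k1 = (-0.637677, 0.000000), k2 = (-0.771244, 0.000000), k3 = (-0.763923, 0.000000), k4 = (-0.857730, 0.000000); V <- V + (h/6)(k1 + 2k2 + 2k3 + k4): V^s = 1.6484, V^t = -2.0000


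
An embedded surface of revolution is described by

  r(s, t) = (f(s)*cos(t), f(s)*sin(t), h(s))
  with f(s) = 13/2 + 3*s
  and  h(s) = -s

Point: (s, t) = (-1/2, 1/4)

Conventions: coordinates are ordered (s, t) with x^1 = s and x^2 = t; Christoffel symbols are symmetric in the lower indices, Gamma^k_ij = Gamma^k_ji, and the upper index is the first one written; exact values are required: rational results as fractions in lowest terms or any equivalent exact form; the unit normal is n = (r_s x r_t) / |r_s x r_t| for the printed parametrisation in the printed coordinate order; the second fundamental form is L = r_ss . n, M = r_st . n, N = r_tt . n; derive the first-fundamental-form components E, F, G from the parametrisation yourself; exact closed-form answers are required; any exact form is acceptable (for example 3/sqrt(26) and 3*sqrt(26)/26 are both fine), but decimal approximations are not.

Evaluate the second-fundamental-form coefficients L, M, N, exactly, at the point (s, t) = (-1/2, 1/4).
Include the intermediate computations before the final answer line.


f = 5, f' = 3, f'' = 0, h' = -1, h'' = 0
E = 10, F = 0, G = 25; answer radicand W^2 = 10
unnormalised second-form numerators: l = 0, m = 0, n = -5; L = l/sqrt(10), and similarly M = m/sqrt(W^2), N = n/sqrt(W^2)

Answer: L = 0, M = 0, N = -sqrt(10)/2


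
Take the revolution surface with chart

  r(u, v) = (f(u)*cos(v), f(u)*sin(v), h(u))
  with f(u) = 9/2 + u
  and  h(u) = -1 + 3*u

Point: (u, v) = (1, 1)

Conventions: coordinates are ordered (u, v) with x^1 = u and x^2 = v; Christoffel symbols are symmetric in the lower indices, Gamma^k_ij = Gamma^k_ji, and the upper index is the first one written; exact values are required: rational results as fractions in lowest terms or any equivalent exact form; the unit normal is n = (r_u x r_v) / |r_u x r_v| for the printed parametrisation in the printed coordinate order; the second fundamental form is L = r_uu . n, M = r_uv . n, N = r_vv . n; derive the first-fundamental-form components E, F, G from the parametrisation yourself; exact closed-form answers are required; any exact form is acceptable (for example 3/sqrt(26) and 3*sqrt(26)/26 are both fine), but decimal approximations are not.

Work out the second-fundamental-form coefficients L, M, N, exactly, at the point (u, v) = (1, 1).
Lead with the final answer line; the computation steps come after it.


Answer: L = 0, M = 0, N = 33*sqrt(10)/20

f = 11/2, f' = 1, f'' = 0, h' = 3, h'' = 0
E = 10, F = 0, G = 121/4; answer radicand W^2 = 10
unnormalised second-form numerators: l = 0, m = 0, n = 33/2; L = l/sqrt(10), and similarly M = m/sqrt(W^2), N = n/sqrt(W^2)


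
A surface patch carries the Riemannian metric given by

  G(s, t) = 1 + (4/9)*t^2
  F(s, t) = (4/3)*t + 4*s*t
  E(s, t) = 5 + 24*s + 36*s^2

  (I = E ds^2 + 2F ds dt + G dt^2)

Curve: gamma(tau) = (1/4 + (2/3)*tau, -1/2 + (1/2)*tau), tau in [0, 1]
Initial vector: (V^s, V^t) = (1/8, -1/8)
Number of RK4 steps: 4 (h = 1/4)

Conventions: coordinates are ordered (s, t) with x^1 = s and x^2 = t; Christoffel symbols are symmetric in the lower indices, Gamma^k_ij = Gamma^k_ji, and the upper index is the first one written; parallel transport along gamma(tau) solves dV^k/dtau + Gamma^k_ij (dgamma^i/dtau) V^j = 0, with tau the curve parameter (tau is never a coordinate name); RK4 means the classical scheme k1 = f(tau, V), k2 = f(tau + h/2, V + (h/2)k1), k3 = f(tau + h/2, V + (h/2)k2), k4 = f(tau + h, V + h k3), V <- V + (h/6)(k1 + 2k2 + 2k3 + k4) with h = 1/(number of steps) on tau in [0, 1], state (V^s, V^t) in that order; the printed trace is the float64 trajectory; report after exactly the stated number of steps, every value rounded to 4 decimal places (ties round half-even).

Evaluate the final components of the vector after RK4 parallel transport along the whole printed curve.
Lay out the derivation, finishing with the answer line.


gamma'(tau) = (2/3, 1/2); f(tau, V)^k = -Gamma^k_ij(gamma(tau)) gamma'^i(tau) V^j; h = 1/4; intermediate values shown to 6 dp
curve data and Christoffel symbols at the stage parameters:
  tau = 0.000000: gamma = (0.250000, -0.500000), gamma' = (0.666667, 0.500000); Gamma_sss = 1.571726, Gamma_sst = 0.000000, Gamma_stt = 0.174636, Gamma_tss = -0.149688, Gamma_tst = 0.000000, Gamma_ttt = -0.016632
  tau = 0.125000: gamma = (0.333333, -0.437500), gamma' = (0.666667, 0.500000); Gamma_sss = 1.404735, Gamma_sst = 0.000000, Gamma_stt = 0.156082, Gamma_tss = -0.102429, Gamma_tst = 0.000000, Gamma_ttt = -0.011381
  tau = 0.250000: gamma = (0.416667, -0.375000), gamma' = (0.666667, 0.500000); Gamma_sss = 1.266862, Gamma_sst = 0.000000, Gamma_stt = 0.140762, Gamma_tss = -0.070381, Gamma_tst = 0.000000, Gamma_ttt = -0.007820
  tau = 0.375000: gamma = (0.500000, -0.312500), gamma' = (0.666667, 0.500000); Gamma_sss = 1.151923, Gamma_sst = 0.000000, Gamma_stt = 0.127991, Gamma_tss = -0.047997, Gamma_tst = 0.000000, Gamma_ttt = -0.005333
  tau = 0.500000: gamma = (0.583333, -0.250000), gamma' = (0.666667, 0.500000); Gamma_sss = 1.055062, Gamma_sst = 0.000000, Gamma_stt = 0.117229, Gamma_tss = -0.031972, Gamma_tst = 0.000000, Gamma_ttt = -0.003552
  tau = 0.625000: gamma = (0.666667, -0.187500), gamma' = (0.666667, 0.500000); Gamma_sss = 0.972562, Gamma_sst = 0.000000, Gamma_stt = 0.108062, Gamma_tss = -0.020262, Gamma_tst = 0.000000, Gamma_ttt = -0.002251
  tau = 0.750000: gamma = (0.750000, -0.125000), gamma' = (0.666667, 0.500000); Gamma_sss = 0.901589, Gamma_sst = 0.000000, Gamma_stt = 0.100177, Gamma_tss = -0.011559, Gamma_tst = 0.000000, Gamma_ttt = -0.001284
  tau = 0.875000: gamma = (0.833333, -0.062500), gamma' = (0.666667, 0.500000); Gamma_sss = 0.839971, Gamma_sst = 0.000000, Gamma_stt = 0.093330, Gamma_tss = -0.005000, Gamma_tst = 0.000000, Gamma_ttt = -0.000556
  tau = 1.000000: gamma = (0.916667, 0.000000), gamma' = (0.666667, 0.500000); Gamma_sss = 0.786026, Gamma_sst = 0.000000, Gamma_stt = 0.087336, Gamma_tss = 0.000000, Gamma_tst = 0.000000, Gamma_ttt = 0.000000
step 0: V^s = 0.1250, V^t = -0.1250
step 1: k1 = (-0.120062, 0.011435), k2 = (-0.093363, 0.006808), k3 = (-0.096443, 0.007032), k4 = (-0.076535, 0.004252); V <- V + (h/6)(k1 + 2k2 + 2k3 + k4): V^s = 0.1010, V^t = -0.1232
step 2: k1 = (-0.076624, 0.004257), k2 = (-0.062351, 0.002598), k3 = (-0.063708, 0.002654), k4 = (-0.052650, 0.001595); V <- V + (h/6)(k1 + 2k2 + 2k3 + k4): V^s = 0.0851, V^t = -0.1225
step 3: k1 = (-0.052676, 0.001596), k2 = (-0.044299, 0.000923), k3 = (-0.044973, 0.000937), k4 = (-0.038268, 0.000491); V <- V + (h/6)(k1 + 2k2 + 2k3 + k4): V^s = 0.0739, V^t = -0.1223
step 4: k1 = (-0.038277, 0.000491), k2 = (-0.032984, 0.000196), k3 = (-0.033353, 0.000199), k4 = (-0.029003, 0.000000); V <- V + (h/6)(k1 + 2k2 + 2k3 + k4): V^s = 0.0655, V^t = -0.1222

Answer: V^s = 0.0655, V^t = -0.1222
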